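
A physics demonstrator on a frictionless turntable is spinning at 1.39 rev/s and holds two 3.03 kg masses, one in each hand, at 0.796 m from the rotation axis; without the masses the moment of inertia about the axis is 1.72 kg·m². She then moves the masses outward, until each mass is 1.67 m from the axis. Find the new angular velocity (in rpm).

Angular momentum about the spin axis is conserved since the torque about it is zero.
I₁ = 1.72 + 2(3.03)(0.796)² = 5.560 kg·m²; I₂ = 1.72 + 2(3.03)(1.67)² = 18.62 kg·m².
ω₂ = I₁ω₁ / I₂ = (5.560)(1.39 rev/s) / (18.62) = 0.4150 rev/s = 24.90 rpm.

ω₂ ≈ 24.9 rpm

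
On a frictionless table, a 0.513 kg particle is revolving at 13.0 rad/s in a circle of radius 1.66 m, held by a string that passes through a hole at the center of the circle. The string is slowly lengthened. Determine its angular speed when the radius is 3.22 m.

ω₂ ≈ 3.45 rad/s

The constraining force is radial, so m r² ω about the center is conserved.
ω₂ = ω₁ (r₁/r₂)² = (13.0)(1.66/3.22)² = 3.455 rad/s.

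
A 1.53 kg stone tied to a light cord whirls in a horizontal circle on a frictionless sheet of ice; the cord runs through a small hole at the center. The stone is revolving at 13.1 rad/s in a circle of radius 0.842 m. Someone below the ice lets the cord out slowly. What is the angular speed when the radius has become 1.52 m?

The constraining force is radial, so m r² ω about the center is conserved.
ω₂ = ω₁ (r₁/r₂)² = (13.1)(0.842/1.52)² = 4.020 rad/s.

ω₂ ≈ 4.02 rad/s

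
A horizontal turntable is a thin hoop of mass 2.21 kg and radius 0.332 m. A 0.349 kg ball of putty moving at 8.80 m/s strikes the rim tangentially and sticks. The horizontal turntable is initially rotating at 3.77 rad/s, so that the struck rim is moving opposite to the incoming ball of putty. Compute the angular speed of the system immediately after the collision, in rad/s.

|ω_f| ≈ 0.359 rad/s

The axle reaction passes through the axle and exerts no torque about it; angular momentum about the axle is conserved through the impact.
I_p = (2.21)(0.332)² = 0.2436 kg·m². Taking the sense of the ball of putty's angular momentum as positive, L_{ball} = m v R = (0.349)(8.80)(0.332) = 1.020 kg·m²/s.
L_i = −I_p ω_p + m v R = −(0.2436)(3.77) + 1.020 = 0.1013 kg·m²/s.
After sticking, I_f = I_p + m R² = 0.2436 + (0.349)(0.332)² = 0.2821 kg·m².
ω_f = L_i / I_f = 0.1013 / 0.2821 = 0.3591 rad/s.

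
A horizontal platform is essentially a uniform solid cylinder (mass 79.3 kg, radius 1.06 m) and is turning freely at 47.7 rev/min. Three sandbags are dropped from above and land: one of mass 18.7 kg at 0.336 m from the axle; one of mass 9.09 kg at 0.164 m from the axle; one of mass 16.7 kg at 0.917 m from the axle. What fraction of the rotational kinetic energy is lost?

No external torque acts about the axle; L_before = L_after.
I_p = ½(79.3)(1.06)² = 44.55 kg·m².
Added inertia Σmr² = (18.7)(0.336)² + (9.09)(0.164)² + (16.7)(0.917)² = 16.40 kg·m²; I_f = 44.55 + 16.40 = 60.95 kg·m².
ω_f = I_p ω_i / I_f = (44.55)(47.7) / 60.95 = 34.87 rpm.
KE_i = ½(44.55)(4.995 rad/s)² = 555.8 J; KE_f = ½(60.95)(3.651)² = 406.3 J.
Fraction lost = 0.2691.

fraction ≈ 0.269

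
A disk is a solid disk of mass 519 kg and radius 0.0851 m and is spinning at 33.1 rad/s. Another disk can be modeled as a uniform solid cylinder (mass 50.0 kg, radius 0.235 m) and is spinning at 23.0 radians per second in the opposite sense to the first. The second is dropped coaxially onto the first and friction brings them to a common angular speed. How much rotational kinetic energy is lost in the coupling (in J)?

ΔKE lost ≈ 1250 J

No external torque acts about the common axis, so total angular momentum is conserved.
Moments of inertia: I_A = ½(519)(0.0851)² = 1.879 kg·m²; I_B = ½(50.0)(0.235)² = 1.381 kg·m².
Taking A's sense as positive: L = (1.879)(33.1) − (1.381)(23.0) = 30.45 kg·m²·rad/s.
Combined I = 1.879 + 1.381 = 3.260 kg·m².
ω_f = L / I = 30.45 / 3.260 = 9.341 rad/s.
KE_i = ½ΣIω² = 1395 J; KE_f = ½(3.260)(9.341)² = 142.2 J.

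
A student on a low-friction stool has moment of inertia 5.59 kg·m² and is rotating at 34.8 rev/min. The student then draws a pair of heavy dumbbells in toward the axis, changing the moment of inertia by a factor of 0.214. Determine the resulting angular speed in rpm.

No external torque acts about the spin axis, so angular momentum is conserved.
I₂ = 0.214 × 5.59 = 1.196 kg·m².
ω₂ = I₁ω₁ / I₂ = (5.590)(34.8 rpm) / (1.196) = 162.6 rpm.

ω₂ ≈ 163 rpm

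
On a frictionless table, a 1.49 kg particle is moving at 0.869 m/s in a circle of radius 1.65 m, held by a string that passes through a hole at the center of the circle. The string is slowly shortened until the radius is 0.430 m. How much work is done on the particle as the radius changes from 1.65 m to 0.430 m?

Central (radial) force ⇒ zero torque about the center ⇒ m v r is constant.
v₂ = v₁ r₁ / r₂ = (0.869)(1.65) / (0.430) = 3.335 m/s.
W = ΔKE = ½m(v₂² − v₁²) = 7.721 J.

W ≈ 7.72 J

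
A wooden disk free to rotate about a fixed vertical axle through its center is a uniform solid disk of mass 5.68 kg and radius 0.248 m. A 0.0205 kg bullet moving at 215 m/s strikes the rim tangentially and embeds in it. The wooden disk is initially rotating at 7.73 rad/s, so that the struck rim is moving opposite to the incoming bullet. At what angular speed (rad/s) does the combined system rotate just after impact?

|ω_f| ≈ 1.46 rad/s

About the axle the impulsive forces during the collision are internal, so angular momentum about that axis is conserved.
I_p = ½(5.68)(0.248)² = 0.1747 kg·m². Taking the sense of the bullet's angular momentum as positive, L_{bullet} = m v R = (0.0205)(215)(0.248) = 1.093 kg·m²/s.
L_i = −I_p ω_p + m v R = −(0.1747)(7.73) + 1.093 = -0.2571 kg·m²/s.
After sticking, I_f = I_p + m R² = 0.1747 + (0.0205)(0.248)² = 0.1759 kg·m².
ω_f = L_i / I_f = -0.2571 / 0.1759 = -1.462 rad/s.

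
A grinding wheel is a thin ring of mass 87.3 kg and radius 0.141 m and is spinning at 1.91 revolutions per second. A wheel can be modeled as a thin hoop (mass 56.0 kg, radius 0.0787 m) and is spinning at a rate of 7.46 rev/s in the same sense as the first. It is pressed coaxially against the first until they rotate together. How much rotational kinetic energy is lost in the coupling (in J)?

ΔKE lost ≈ 176 J

No external torque acts about the common axis, so total angular momentum is conserved.
Moments of inertia: I_A = (87.3)(0.141)² = 1.736 kg·m²; I_B = (56.0)(0.0787)² = 0.3468 kg·m².
Taking A's sense as positive: L = (1.736)(1.91) + (0.3468)(7.46) = 5.902 kg·m²·rev/s.
Combined I = 1.736 + 0.3468 = 2.082 kg·m².
ω_f = L / I = 5.902 / 2.082 = 2.834 rev/s.
KE_i = ½ΣIω² = 506.0 J; KE_f = ½(2.082)(17.81)² = 330.2 J.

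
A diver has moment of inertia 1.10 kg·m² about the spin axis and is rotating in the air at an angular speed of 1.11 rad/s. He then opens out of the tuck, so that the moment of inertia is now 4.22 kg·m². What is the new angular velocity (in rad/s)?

ω₂ ≈ 0.289 rad/s

Angular momentum about the spin axis is conserved since the torque about it is zero.
ω₂ = I₁ω₁ / I₂ = (1.100)(1.11 rad/s) / (4.220) = 0.2893 rad/s.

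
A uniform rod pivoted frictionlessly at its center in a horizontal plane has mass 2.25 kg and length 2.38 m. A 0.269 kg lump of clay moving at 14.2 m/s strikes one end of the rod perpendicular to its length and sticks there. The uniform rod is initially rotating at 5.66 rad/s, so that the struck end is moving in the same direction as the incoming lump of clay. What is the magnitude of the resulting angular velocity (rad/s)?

|ω_f| ≈ 7.32 rad/s

About the pivot the impulsive forces during the collision are internal, so angular momentum about that axis is conserved.
I_p = (1/12)(2.25)(2.38)² = 1.062 kg·m². Taking the sense of the lump of clay's angular momentum as positive, L_{lump} = m v R = (0.269)(14.2)(2.38/2) = 4.546 kg·m²/s.
L_i = +I_p ω_p + m v R = +(1.062)(5.66) + 4.546 = 10.56 kg·m²/s.
After sticking, I_f = I_p + m R² = 1.062 + (0.269)(2.38/2)² = 1.443 kg·m².
ω_f = L_i / I_f = 10.56 / 1.443 = 7.316 rad/s.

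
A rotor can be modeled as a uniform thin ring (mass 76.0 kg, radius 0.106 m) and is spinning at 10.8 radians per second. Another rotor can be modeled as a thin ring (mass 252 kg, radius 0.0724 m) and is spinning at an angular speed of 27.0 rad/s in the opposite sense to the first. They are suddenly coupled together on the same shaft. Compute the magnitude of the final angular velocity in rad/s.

The coupling torques are internal; angular momentum about the shared axis is conserved.
Moments of inertia: I_A = (76.0)(0.106)² = 0.8539 kg·m²; I_B = (252)(0.0724)² = 1.321 kg·m².
Taking A's sense as positive: L = (0.8539)(10.8) − (1.321)(27.0) = -26.44 kg·m²·rad/s.
Combined I = 0.8539 + 1.321 = 2.175 kg·m².
ω_f = L / I = -26.44 / 2.175 = -12.16 rad/s.

|ω_f| ≈ 12.2 rad/s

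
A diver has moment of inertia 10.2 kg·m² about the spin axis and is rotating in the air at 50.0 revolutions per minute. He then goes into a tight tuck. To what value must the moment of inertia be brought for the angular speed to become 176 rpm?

No external torque acts about the spin axis, so angular momentum is conserved.
I₂ = I₁ω₁ / ω₂ = (10.2)(50.0) / (176) = 2.898 kg·m².

I₂ ≈ 2.90 kg·m²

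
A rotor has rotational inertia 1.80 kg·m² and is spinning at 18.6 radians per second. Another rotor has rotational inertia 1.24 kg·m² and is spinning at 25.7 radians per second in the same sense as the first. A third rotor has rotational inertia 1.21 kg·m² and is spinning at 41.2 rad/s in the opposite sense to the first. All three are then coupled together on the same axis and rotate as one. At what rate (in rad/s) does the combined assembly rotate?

|ω_f| ≈ 3.65 rad/s

The coupling torques are internal; angular momentum about the shared axis is conserved.
Taking A's sense as positive: L = (1.800)(18.6) + (1.240)(25.7) − (1.210)(41.2) = 15.50 kg·m²·rad/s.
Combined I = 1.800 + 1.240 + 1.210 = 4.250 kg·m².
ω_f = L / I = 15.50 / 4.250 = 3.646 rad/s.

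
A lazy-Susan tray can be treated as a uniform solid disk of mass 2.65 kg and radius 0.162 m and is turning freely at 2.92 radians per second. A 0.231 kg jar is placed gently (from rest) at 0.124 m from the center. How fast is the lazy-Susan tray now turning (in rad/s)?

ω_f ≈ 2.65 rad/s

No external torque acts about the center; L_before = L_after.
I_p = ½(2.65)(0.162)² = 0.03477 kg·m².
Added inertia Σmr² = (0.231)(0.124)² = 0.003552 kg·m²; I_f = 0.03477 + 0.003552 = 0.03833 kg·m².
ω_f = I_p ω_i / I_f = (0.03477)(2.92) / 0.03833 = 2.649 rad/s.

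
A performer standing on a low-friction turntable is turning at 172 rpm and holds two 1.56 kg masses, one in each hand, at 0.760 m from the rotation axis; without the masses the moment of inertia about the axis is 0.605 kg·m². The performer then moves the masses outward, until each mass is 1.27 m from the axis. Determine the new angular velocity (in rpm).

ω₂ ≈ 73.4 rpm

Angular momentum about the spin axis is conserved since the torque about it is zero.
I₁ = 0.605 + 2(1.56)(0.760)² = 2.407 kg·m²; I₂ = 0.605 + 2(1.56)(1.27)² = 5.637 kg·m².
ω₂ = I₁ω₁ / I₂ = (2.407)(172 rpm) / (5.637) = 73.44 rpm.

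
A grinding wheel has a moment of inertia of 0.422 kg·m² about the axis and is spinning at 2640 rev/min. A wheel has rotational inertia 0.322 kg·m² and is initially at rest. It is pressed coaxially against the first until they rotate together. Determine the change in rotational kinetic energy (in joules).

No external torque acts about the common axis, so total angular momentum is conserved.
Taking A's sense as positive: L = (0.4220)(2640) = 1114 kg·m²·rpm.
Combined I = 0.4220 + 0.3220 = 0.7440 kg·m².
ω_f = L / I = 1114 / 0.7440 = 1497 rpm.
KE_i = ½ΣIω² = 16130 J; KE_f = ½(0.7440)(156.8)² = 9147 J.

ΔKE ≈ -6980 J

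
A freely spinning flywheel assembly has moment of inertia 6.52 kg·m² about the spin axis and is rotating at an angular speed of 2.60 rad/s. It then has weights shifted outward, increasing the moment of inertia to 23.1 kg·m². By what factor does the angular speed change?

No external torque acts about the spin axis, so angular momentum is conserved.
ω₂/ω₁ = I₁/I₂ = 6.520 / 23.10 = 0.2823.

ω₂/ω₁ ≈ 0.282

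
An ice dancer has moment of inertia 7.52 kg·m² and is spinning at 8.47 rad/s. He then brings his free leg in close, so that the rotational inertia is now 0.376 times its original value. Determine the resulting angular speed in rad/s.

ω₂ ≈ 22.5 rad/s

With no external torque about the axis, L is conserved: I₁ω₁ = I₂ω₂.
I₂ = 0.376 × 7.52 = 2.828 kg·m².
ω₂ = I₁ω₁ / I₂ = (7.520)(8.47 rad/s) / (2.828) = 22.53 rad/s.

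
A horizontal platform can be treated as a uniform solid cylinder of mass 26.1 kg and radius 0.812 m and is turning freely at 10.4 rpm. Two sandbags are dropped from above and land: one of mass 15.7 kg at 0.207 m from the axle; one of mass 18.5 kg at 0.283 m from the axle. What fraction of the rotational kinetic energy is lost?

fraction ≈ 0.200

No external torque acts about the axle; L_before = L_after.
I_p = ½(26.1)(0.812)² = 8.604 kg·m².
Added inertia Σmr² = (15.7)(0.207)² + (18.5)(0.283)² = 2.154 kg·m²; I_f = 8.604 + 2.154 = 10.76 kg·m².
ω_f = I_p ω_i / I_f = (8.604)(10.4) / 10.76 = 8.317 rpm.
KE_i = ½(8.604)(1.089 rad/s)² = 5.103 J; KE_f = ½(10.76)(0.8710)² = 4.081 J.
Fraction lost = 0.2002.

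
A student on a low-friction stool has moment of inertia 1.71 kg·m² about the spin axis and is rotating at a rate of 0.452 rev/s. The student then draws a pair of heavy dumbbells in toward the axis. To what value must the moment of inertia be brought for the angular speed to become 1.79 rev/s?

No external torque acts about the spin axis, so angular momentum is conserved.
I₂ = I₁ω₁ / ω₂ = (1.71)(0.452) / (1.79) = 0.4318 kg·m².

I₂ ≈ 0.432 kg·m²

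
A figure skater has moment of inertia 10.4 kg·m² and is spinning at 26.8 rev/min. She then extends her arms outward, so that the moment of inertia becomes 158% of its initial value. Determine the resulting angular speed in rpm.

Angular momentum about the spin axis is conserved since the torque about it is zero.
I₂ = 1.58 × 10.4 = 16.43 kg·m².
ω₂ = I₁ω₁ / I₂ = (10.40)(26.8 rpm) / (16.43) = 16.96 rpm.

ω₂ ≈ 17.0 rpm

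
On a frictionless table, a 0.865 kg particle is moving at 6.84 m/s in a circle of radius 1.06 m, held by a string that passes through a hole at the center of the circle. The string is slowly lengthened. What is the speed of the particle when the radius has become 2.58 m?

Central (radial) force ⇒ zero torque about the center ⇒ m v r is constant.
v₂ = v₁ r₁ / r₂ = (6.84)(1.06) / (2.58) = 2.810 m/s.

v₂ ≈ 2.81 m/s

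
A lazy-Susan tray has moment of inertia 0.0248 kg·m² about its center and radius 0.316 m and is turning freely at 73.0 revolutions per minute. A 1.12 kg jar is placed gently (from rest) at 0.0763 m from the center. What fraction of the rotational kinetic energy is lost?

No external torque acts about the center; L_before = L_after.
Added inertia Σmr² = (1.12)(0.0763)² = 0.006520 kg·m²; I_f = 0.02480 + 0.006520 = 0.03132 kg·m².
ω_f = I_p ω_i / I_f = (0.02480)(73.0) / 0.03132 = 57.80 rpm.
KE_i = ½(0.02480)(7.645 rad/s)² = 0.7246 J; KE_f = ½(0.03132)(6.053)² = 0.5738 J.
Fraction lost = 0.2082.

fraction ≈ 0.208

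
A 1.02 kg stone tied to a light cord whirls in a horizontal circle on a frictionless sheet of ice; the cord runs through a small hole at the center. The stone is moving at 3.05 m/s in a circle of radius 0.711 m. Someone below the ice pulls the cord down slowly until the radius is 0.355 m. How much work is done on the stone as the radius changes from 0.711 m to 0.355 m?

W ≈ 14.3 J

The only horizontal force on the mass is along the cord (radial), so it exerts no torque about the hole and angular momentum m v r is conserved.
v₂ = v₁ r₁ / r₂ = (3.05)(0.711) / (0.355) = 6.109 m/s.
W = ΔKE = ½m(v₂² − v₁²) = 14.29 J.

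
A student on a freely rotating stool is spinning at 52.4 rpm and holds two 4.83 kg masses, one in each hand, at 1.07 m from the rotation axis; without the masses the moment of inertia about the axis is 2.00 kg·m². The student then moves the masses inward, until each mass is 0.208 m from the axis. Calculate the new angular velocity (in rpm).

No external torque acts about the spin axis, so angular momentum is conserved.
I₁ = 2.00 + 2(4.83)(1.07)² = 13.06 kg·m²; I₂ = 2.00 + 2(4.83)(0.208)² = 2.418 kg·m².
ω₂ = I₁ω₁ / I₂ = (13.06)(52.4 rpm) / (2.418) = 283.0 rpm.

ω₂ ≈ 283 rpm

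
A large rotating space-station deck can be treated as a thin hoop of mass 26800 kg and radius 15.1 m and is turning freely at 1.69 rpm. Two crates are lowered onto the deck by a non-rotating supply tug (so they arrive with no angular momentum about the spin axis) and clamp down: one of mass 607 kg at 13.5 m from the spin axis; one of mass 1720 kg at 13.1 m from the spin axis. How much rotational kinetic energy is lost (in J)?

energy lost ≈ 5960 J

The added mass arrives with no angular momentum about the spin axis, and any external torque about the spin axis is negligible, so the system's angular momentum is conserved.
I_p = (26800)(15.1)² = 6.111e+06 kg·m².
Added inertia Σmr² = (607)(13.5)² + (1720)(13.1)² = 4.058e+05 kg·m²; I_f = 6.111e+06 + 4.058e+05 = 6.516e+06 kg·m².
ω_f = I_p ω_i / I_f = (6.111e+06)(1.69) / 6.516e+06 = 1.585 rpm.
KE_i = ½(6.111e+06)(0.1770 rad/s)² = 95700 J; KE_f = ½(6.516e+06)(0.1660)² = 89740 J.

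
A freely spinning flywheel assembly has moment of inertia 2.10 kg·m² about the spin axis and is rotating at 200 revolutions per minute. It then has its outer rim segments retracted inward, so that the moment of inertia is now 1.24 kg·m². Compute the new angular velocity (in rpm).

With no external torque about the axis, L is conserved: I₁ω₁ = I₂ω₂.
ω₂ = I₁ω₁ / I₂ = (2.100)(200 rpm) / (1.240) = 338.7 rpm.

ω₂ ≈ 339 rpm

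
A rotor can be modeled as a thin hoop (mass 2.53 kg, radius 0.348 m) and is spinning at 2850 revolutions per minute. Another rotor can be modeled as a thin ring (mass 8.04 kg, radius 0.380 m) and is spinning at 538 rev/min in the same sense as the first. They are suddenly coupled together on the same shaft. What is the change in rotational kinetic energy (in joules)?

No external torque acts about the common axis, so total angular momentum is conserved.
Moments of inertia: I_A = (2.53)(0.348)² = 0.3064 kg·m²; I_B = (8.04)(0.380)² = 1.161 kg·m².
Taking A's sense as positive: L = (0.3064)(2850) + (1.161)(538) = 1498 kg·m²·rpm.
Combined I = 0.3064 + 1.161 = 1.467 kg·m².
ω_f = L / I = 1498 / 1.467 = 1021 rpm.
KE_i = ½ΣIω² = 15490 J; KE_f = ½(1.467)(106.9)² = 8383 J.

ΔKE ≈ -7110 J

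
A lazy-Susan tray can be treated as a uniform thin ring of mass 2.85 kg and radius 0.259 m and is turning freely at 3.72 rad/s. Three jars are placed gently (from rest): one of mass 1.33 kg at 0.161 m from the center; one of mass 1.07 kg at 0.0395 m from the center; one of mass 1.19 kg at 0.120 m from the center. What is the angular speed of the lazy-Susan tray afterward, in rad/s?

ω_f ≈ 2.91 rad/s

The added mass arrives with no angular momentum about the center, and any external torque about the center is negligible, so the system's angular momentum is conserved.
I_p = (2.85)(0.259)² = 0.1912 kg·m².
Added inertia Σmr² = (1.33)(0.161)² + (1.07)(0.0395)² + (1.19)(0.120)² = 0.05328 kg·m²; I_f = 0.1912 + 0.05328 = 0.2445 kg·m².
ω_f = I_p ω_i / I_f = (0.1912)(3.72) / 0.2445 = 2.909 rad/s.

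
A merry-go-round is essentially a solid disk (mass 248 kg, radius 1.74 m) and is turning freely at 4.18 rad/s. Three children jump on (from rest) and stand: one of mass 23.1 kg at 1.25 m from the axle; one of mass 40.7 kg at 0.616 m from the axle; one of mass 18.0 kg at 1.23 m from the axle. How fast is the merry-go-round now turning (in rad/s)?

The added mass arrives with no angular momentum about the axle, and any external torque about the axle is negligible, so the system's angular momentum is conserved.
I_p = ½(248)(1.74)² = 375.4 kg·m².
Added inertia Σmr² = (23.1)(1.25)² + (40.7)(0.616)² + (18.0)(1.23)² = 78.77 kg·m²; I_f = 375.4 + 78.77 = 454.2 kg·m².
ω_f = I_p ω_i / I_f = (375.4)(4.18) / 454.2 = 3.455 rad/s.

ω_f ≈ 3.46 rad/s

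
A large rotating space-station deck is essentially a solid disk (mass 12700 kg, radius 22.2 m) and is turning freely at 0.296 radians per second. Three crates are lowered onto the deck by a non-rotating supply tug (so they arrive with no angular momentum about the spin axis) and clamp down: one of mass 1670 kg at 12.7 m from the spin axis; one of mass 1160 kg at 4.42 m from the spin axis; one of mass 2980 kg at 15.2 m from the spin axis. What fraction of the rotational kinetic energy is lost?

The added mass arrives with no angular momentum about the spin axis, and any external torque about the spin axis is negligible, so the system's angular momentum is conserved.
I_p = ½(12700)(22.2)² = 3.130e+06 kg·m².
Added inertia Σmr² = (1670)(12.7)² + (1160)(4.42)² + (2980)(15.2)² = 9.805e+05 kg·m²; I_f = 3.130e+06 + 9.805e+05 = 4.110e+06 kg·m².
ω_f = I_p ω_i / I_f = (3.130e+06)(0.296) / 4.110e+06 = 0.2254 rad/s.
KE_i = ½(3.130e+06)(0.2960 rad/s)² = 1.371e+05 J; KE_f = ½(4.110e+06)(0.2254)² = 1.044e+05 J.
Fraction lost = 0.2386.

fraction ≈ 0.239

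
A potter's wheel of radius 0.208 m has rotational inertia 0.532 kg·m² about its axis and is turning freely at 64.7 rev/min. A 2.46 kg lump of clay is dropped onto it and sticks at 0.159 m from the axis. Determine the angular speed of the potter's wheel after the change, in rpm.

ω_f ≈ 57.9 rpm

The added mass arrives with no angular momentum about the axis, and any external torque about the axis is negligible, so the system's angular momentum is conserved.
Added inertia Σmr² = (2.46)(0.159)² = 0.06219 kg·m²; I_f = 0.5320 + 0.06219 = 0.5942 kg·m².
ω_f = I_p ω_i / I_f = (0.5320)(64.7) / 0.5942 = 57.93 rpm.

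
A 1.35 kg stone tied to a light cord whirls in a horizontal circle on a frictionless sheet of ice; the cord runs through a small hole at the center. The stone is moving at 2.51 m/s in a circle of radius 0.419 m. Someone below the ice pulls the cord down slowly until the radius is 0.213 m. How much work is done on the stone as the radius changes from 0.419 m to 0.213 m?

Central (radial) force ⇒ zero torque about the center ⇒ m v r is constant.
v₂ = v₁ r₁ / r₂ = (2.51)(0.419) / (0.213) = 4.938 m/s.
W = ΔKE = ½m(v₂² − v₁²) = 12.20 J.

W ≈ 12.2 J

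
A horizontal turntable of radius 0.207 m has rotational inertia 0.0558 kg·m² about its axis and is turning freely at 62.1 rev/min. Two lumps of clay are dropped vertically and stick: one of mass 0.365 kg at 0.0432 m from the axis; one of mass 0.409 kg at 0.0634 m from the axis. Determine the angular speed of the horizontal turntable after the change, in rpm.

No external torque acts about the axis; L_before = L_after.
Added inertia Σmr² = (0.365)(0.0432)² + (0.409)(0.0634)² = 0.002325 kg·m²; I_f = 0.05580 + 0.002325 = 0.05813 kg·m².
ω_f = I_p ω_i / I_f = (0.05580)(62.1) / 0.05813 = 59.62 rpm.

ω_f ≈ 59.6 rpm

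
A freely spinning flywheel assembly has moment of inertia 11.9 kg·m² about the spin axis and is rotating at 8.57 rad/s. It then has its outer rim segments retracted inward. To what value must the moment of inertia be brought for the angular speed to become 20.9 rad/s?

I₂ ≈ 4.88 kg·m²

With no external torque about the axis, L is conserved: I₁ω₁ = I₂ω₂.
I₂ = I₁ω₁ / ω₂ = (11.9)(8.57) / (20.9) = 4.880 kg·m².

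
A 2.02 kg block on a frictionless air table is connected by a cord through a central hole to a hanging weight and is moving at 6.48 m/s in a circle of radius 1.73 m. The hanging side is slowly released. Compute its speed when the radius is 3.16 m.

v₂ ≈ 3.55 m/s

Central (radial) force ⇒ zero torque about the center ⇒ m v r is constant.
v₂ = v₁ r₁ / r₂ = (6.48)(1.73) / (3.16) = 3.548 m/s.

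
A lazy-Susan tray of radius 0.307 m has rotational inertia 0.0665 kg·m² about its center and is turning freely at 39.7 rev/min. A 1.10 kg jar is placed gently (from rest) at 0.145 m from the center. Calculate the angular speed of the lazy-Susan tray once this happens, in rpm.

ω_f ≈ 29.5 rpm

The added mass arrives with no angular momentum about the center, and any external torque about the center is negligible, so the system's angular momentum is conserved.
Added inertia Σmr² = (1.10)(0.145)² = 0.02313 kg·m²; I_f = 0.06650 + 0.02313 = 0.08963 kg·m².
ω_f = I_p ω_i / I_f = (0.06650)(39.7) / 0.08963 = 29.46 rpm.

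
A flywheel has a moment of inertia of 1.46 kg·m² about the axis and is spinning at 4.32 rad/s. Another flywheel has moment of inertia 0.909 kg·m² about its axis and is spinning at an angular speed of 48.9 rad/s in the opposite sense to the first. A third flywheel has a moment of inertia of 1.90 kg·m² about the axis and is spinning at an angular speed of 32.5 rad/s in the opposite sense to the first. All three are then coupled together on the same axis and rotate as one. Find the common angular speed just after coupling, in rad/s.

The coupling torques are internal; angular momentum about the shared axis is conserved.
Taking A's sense as positive: L = (1.460)(4.32) − (0.9090)(48.9) − (1.900)(32.5) = -99.89 kg·m²·rad/s.
Combined I = 1.460 + 0.9090 + 1.900 = 4.269 kg·m².
ω_f = L / I = -99.89 / 4.269 = -23.40 rad/s.

|ω_f| ≈ 23.4 rad/s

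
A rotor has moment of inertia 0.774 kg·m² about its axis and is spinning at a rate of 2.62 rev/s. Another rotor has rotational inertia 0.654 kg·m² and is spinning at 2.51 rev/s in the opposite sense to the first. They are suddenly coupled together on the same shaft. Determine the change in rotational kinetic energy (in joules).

ΔKE ≈ -184 J

No external torque acts about the common axis, so total angular momentum is conserved.
Taking A's sense as positive: L = (0.7740)(2.62) − (0.6540)(2.51) = 0.3863 kg·m²·rev/s.
Combined I = 0.7740 + 0.6540 = 1.428 kg·m².
ω_f = L / I = 0.3863 / 1.428 = 0.2705 rev/s.
KE_i = ½ΣIω² = 186.2 J; KE_f = ½(1.428)(1.700)² = 2.063 J.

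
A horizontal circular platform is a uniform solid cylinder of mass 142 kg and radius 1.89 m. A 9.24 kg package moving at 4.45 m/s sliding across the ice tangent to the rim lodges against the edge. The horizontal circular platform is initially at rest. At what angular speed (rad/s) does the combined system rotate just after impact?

|ω_f| ≈ 0.271 rad/s

About the central axle the impulsive forces during the collision are internal, so angular momentum about that axis is conserved.
I_p = ½(142)(1.89)² = 253.6 kg·m². Taking the sense of the package's angular momentum as positive, L_{package} = m v R = (9.24)(4.45)(1.89) = 77.71 kg·m²/s.
L_i = 0 + 77.71 = 77.71 kg·m²/s.
After sticking, I_f = I_p + m R² = 253.6 + (9.24)(1.89)² = 286.6 kg·m².
ω_f = L_i / I_f = 77.71 / 286.6 = 0.2711 rad/s.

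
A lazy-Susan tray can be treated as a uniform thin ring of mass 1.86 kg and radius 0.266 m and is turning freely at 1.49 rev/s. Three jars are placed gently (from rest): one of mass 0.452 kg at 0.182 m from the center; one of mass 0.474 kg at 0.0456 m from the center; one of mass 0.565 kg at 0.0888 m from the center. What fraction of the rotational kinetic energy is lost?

The added mass arrives with no angular momentum about the center, and any external torque about the center is negligible, so the system's angular momentum is conserved.
I_p = (1.86)(0.266)² = 0.1316 kg·m².
Added inertia Σmr² = (0.452)(0.182)² + (0.474)(0.0456)² + (0.565)(0.0888)² = 0.02041 kg·m²; I_f = 0.1316 + 0.02041 = 0.1520 kg·m².
ω_f = I_p ω_i / I_f = (0.1316)(1.49) / 0.1520 = 1.290 rev/s.
KE_i = ½(0.1316)(9.362 rad/s)² = 5.767 J; KE_f = ½(0.1520)(8.105)² = 4.993 J.
Fraction lost = 0.1343.

fraction ≈ 0.134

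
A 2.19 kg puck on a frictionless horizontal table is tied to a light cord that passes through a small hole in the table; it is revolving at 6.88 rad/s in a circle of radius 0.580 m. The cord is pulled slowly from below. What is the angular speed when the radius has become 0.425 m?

ω₂ ≈ 12.8 rad/s

The constraining force is radial, so m r² ω about the center is conserved.
ω₂ = ω₁ (r₁/r₂)² = (6.88)(0.580/0.425)² = 12.81 rad/s.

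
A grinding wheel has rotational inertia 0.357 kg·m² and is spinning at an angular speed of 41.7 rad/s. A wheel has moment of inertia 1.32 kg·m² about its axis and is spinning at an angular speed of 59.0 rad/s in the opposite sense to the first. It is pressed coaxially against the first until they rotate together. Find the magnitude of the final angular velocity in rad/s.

|ω_f| ≈ 37.6 rad/s

No external torque acts about the common axis, so total angular momentum is conserved.
Taking A's sense as positive: L = (0.3570)(41.7) − (1.320)(59.0) = -62.99 kg·m²·rad/s.
Combined I = 0.3570 + 1.320 = 1.677 kg·m².
ω_f = L / I = -62.99 / 1.677 = -37.56 rad/s.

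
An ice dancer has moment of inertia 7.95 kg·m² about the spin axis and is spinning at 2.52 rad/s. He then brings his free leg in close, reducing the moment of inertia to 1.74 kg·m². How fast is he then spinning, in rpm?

With no external torque about the axis, L is conserved: I₁ω₁ = I₂ω₂.
ω₂ = I₁ω₁ / I₂ = (7.950)(2.52 rad/s) / (1.740) = 11.51 rad/s = 109.9 rpm.

ω₂ ≈ 110 rpm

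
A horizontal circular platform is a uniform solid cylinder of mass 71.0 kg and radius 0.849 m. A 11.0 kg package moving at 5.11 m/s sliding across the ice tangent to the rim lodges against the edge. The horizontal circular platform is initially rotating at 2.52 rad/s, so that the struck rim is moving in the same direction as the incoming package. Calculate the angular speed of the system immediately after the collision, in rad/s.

|ω_f| ≈ 3.35 rad/s

The axle reaction passes through the central axle and exerts no torque about it; angular momentum about the central axle is conserved through the impact.
I_p = ½(71.0)(0.849)² = 25.59 kg·m². Taking the sense of the package's angular momentum as positive, L_{package} = m v R = (11.0)(5.11)(0.849) = 47.72 kg·m²/s.
L_i = +I_p ω_p + m v R = +(25.59)(2.52) + 47.72 = 112.2 kg·m²/s.
After sticking, I_f = I_p + m R² = 25.59 + (11.0)(0.849)² = 33.52 kg·m².
ω_f = L_i / I_f = 112.2 / 33.52 = 3.348 rad/s.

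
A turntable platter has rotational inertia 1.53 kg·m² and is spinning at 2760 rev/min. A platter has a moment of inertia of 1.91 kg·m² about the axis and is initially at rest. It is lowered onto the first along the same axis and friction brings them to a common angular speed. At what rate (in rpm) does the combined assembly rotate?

No external torque acts about the common axis, so total angular momentum is conserved.
Taking A's sense as positive: L = (1.530)(2760) = 4223 kg·m²·rpm.
Combined I = 1.530 + 1.910 = 3.440 kg·m².
ω_f = L / I = 4223 / 3.440 = 1228 rpm.

|ω_f| ≈ 1230 rpm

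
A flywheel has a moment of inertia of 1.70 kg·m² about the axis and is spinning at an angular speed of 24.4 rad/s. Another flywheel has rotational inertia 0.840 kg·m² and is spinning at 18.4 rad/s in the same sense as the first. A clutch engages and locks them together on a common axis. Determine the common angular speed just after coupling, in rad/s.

No external torque acts about the common axis, so total angular momentum is conserved.
Taking A's sense as positive: L = (1.700)(24.4) + (0.8400)(18.4) = 56.94 kg·m²·rad/s.
Combined I = 1.700 + 0.8400 = 2.540 kg·m².
ω_f = L / I = 56.94 / 2.540 = 22.42 rad/s.

|ω_f| ≈ 22.4 rad/s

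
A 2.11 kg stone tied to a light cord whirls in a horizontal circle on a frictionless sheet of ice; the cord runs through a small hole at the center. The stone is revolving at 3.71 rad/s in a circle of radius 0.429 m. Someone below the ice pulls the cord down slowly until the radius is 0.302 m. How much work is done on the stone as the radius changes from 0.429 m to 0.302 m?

W ≈ 2.72 J

No torque about the axis ⇒ m r₁² ω₁ = m r₂² ω₂.
ω₂ = ω₁ (r₁/r₂)² = (3.71)(0.429/0.302)² = 7.486 rad/s.
W = ΔKE = ½m(v₂² − v₁²) = 2.720 J.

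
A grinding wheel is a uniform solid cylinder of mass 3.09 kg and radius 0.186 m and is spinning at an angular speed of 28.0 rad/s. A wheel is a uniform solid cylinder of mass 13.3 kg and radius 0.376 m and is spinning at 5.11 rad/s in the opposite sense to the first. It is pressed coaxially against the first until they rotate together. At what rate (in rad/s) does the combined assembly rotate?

|ω_f| ≈ 3.33 rad/s

The coupling torques are internal; angular momentum about the shared axis is conserved.
Moments of inertia: I_A = ½(3.09)(0.186)² = 0.05345 kg·m²; I_B = ½(13.3)(0.376)² = 0.9402 kg·m².
Taking A's sense as positive: L = (0.05345)(28.0) − (0.9402)(5.11) = -3.308 kg·m²·rad/s.
Combined I = 0.05345 + 0.9402 = 0.9936 kg·m².
ω_f = L / I = -3.308 / 0.9936 = -3.329 rad/s.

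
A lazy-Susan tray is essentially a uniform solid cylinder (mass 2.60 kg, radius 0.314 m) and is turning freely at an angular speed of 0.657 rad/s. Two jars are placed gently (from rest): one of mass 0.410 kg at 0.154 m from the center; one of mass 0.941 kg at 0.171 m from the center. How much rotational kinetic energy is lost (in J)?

The added mass arrives with no angular momentum about the center, and any external torque about the center is negligible, so the system's angular momentum is conserved.
I_p = ½(2.60)(0.314)² = 0.1282 kg·m².
Added inertia Σmr² = (0.410)(0.154)² + (0.941)(0.171)² = 0.03724 kg·m²; I_f = 0.1282 + 0.03724 = 0.1654 kg·m².
ω_f = I_p ω_i / I_f = (0.1282)(0.657) / 0.1654 = 0.5091 rad/s.
KE_i = ½(0.1282)(0.6570 rad/s)² = 0.02766 J; KE_f = ½(0.1654)(0.5091)² = 0.02144 J.

energy lost ≈ 0.00623 J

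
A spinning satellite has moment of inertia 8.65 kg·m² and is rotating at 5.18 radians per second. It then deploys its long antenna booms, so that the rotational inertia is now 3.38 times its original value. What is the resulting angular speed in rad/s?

No external torque acts about the spin axis, so angular momentum is conserved.
I₂ = 3.38 × 8.65 = 29.24 kg·m².
ω₂ = I₁ω₁ / I₂ = (8.650)(5.18 rad/s) / (29.24) = 1.533 rad/s.

ω₂ ≈ 1.53 rad/s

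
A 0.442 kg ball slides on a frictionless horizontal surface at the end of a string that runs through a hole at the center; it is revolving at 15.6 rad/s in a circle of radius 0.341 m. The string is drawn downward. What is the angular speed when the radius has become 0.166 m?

The constraining force is radial, so m r² ω about the center is conserved.
ω₂ = ω₁ (r₁/r₂)² = (15.6)(0.341/0.166)² = 65.83 rad/s.

ω₂ ≈ 65.8 rad/s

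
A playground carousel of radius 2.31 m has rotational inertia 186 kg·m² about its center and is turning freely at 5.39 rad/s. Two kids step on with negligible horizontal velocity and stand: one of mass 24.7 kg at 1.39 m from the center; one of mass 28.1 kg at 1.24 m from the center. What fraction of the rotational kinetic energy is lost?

fraction ≈ 0.328

The added mass arrives with no angular momentum about the center, and any external torque about the center is negligible, so the system's angular momentum is conserved.
Added inertia Σmr² = (24.7)(1.39)² + (28.1)(1.24)² = 90.93 kg·m²; I_f = 186.0 + 90.93 = 276.9 kg·m².
ω_f = I_p ω_i / I_f = (186.0)(5.39) / 276.9 = 3.620 rad/s.
KE_i = ½(186.0)(5.390 rad/s)² = 2702 J; KE_f = ½(276.9)(3.620)² = 1815 J.
Fraction lost = 0.3283.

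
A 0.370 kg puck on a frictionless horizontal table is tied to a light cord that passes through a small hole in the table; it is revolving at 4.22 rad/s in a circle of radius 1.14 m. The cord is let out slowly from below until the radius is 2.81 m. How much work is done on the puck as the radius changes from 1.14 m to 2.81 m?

No torque about the axis ⇒ m r₁² ω₁ = m r₂² ω₂.
ω₂ = ω₁ (r₁/r₂)² = (4.22)(1.14/2.81)² = 0.6946 rad/s.
W = ΔKE = ½m(v₂² − v₁²) = -3.577 J.

W ≈ -3.58 J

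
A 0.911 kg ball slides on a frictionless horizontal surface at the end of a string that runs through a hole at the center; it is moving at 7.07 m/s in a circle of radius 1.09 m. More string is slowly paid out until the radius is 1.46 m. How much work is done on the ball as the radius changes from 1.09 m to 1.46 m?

The only horizontal force on the mass is along the cord (radial), so it exerts no torque about the hole and angular momentum m v r is conserved.
v₂ = v₁ r₁ / r₂ = (7.07)(1.09) / (1.46) = 5.278 m/s.
W = ΔKE = ½m(v₂² − v₁²) = -10.08 J.

W ≈ -10.1 J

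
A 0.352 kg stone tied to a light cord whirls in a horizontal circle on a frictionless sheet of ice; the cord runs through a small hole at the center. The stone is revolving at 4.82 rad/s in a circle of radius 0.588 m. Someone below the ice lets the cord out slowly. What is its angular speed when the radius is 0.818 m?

ω₂ ≈ 2.49 rad/s

No torque about the axis ⇒ m r₁² ω₁ = m r₂² ω₂.
ω₂ = ω₁ (r₁/r₂)² = (4.82)(0.588/0.818)² = 2.491 rad/s.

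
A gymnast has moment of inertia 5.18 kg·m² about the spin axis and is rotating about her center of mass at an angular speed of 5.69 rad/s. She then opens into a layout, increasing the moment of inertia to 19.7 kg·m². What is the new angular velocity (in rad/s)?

With no external torque about the axis, L is conserved: I₁ω₁ = I₂ω₂.
ω₂ = I₁ω₁ / I₂ = (5.180)(5.69 rad/s) / (19.70) = 1.496 rad/s.

ω₂ ≈ 1.50 rad/s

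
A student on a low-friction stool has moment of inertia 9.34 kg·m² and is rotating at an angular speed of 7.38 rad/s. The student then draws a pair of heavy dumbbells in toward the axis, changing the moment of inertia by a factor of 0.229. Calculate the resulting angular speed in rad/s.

ω₂ ≈ 32.2 rad/s

With no external torque about the axis, L is conserved: I₁ω₁ = I₂ω₂.
I₂ = 0.229 × 9.34 = 2.139 kg·m².
ω₂ = I₁ω₁ / I₂ = (9.340)(7.38 rad/s) / (2.139) = 32.23 rad/s.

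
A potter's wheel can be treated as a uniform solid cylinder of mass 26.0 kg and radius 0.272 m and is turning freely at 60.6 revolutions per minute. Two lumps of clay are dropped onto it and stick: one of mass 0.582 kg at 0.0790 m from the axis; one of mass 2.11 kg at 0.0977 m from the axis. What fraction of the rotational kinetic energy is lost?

The added mass arrives with no angular momentum about the axis, and any external torque about the axis is negligible, so the system's angular momentum is conserved.
I_p = ½(26.0)(0.272)² = 0.9618 kg·m².
Added inertia Σmr² = (0.582)(0.0790)² + (2.11)(0.0977)² = 0.02377 kg·m²; I_f = 0.9618 + 0.02377 = 0.9856 kg·m².
ω_f = I_p ω_i / I_f = (0.9618)(60.6) / 0.9856 = 59.14 rpm.
KE_i = ½(0.9618)(6.346 rad/s)² = 19.37 J; KE_f = ½(0.9856)(6.193)² = 18.90 J.
Fraction lost = 0.02412.

fraction ≈ 0.0241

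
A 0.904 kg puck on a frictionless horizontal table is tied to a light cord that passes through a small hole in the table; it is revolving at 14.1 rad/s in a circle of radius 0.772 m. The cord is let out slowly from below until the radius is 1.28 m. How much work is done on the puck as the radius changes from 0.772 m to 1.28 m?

No torque about the axis ⇒ m r₁² ω₁ = m r₂² ω₂.
ω₂ = ω₁ (r₁/r₂)² = (14.1)(0.772/1.28)² = 5.129 rad/s.
W = ΔKE = ½m(v₂² − v₁²) = -34.07 J.

W ≈ -34.1 J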